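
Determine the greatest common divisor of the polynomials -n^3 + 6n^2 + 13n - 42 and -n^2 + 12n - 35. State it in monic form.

By polynomial division,
  -n^3 + 6n^2 + 13n - 42 = (n + 6)(-n^2 + 12n - 35) + (-24n + 168)
  -n^2 + 12n - 35 = ((1/24)n - 5/24)(-24n + 168) + (0)
Last nonzero remainder: -24n + 168. Dividing through by -24 gives the monic gcd n - 7.

n - 7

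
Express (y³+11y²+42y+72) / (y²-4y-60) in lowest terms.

Euclidean algorithm in ℚ[y]:
  y³+11y²+42y+72 = (y+15)(y²-4y-60) + (162y+972)
  y²-4y-60 = ((1/162)y-5/81)(162y+972) + (0)
Last nonzero remainder: 162y+972. Dividing through by 162 gives the monic gcd y+6.
Cancel y+6 from numerator and denominator to get the reduced form.

(y²+5y+12)/(y-10)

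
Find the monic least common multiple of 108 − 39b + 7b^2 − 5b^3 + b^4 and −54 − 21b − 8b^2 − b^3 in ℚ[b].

648 − 126b + 3b^2 − 23b^3 + b^4 + b^5

Euclidean algorithm in ℚ[b]:
  b^4 − 5b^3 + 7b^2 − 39b + 108 = (−b + 13)(−b^3 − 8b^2 − 21b − 54) + (90b^2 + 180b + 810)
  −b^3 − 8b^2 − 21b − 54 = (−(1/90)b − 1/15)(90b^2 + 180b + 810) + (0)
Last nonzero remainder: 90b^2 + 180b + 810. Dividing through by 90 gives the monic gcd b^2 + 2b + 9.
Then lcm(f, g) = f·g / gcd(f, g); expanding and making the result monic gives the answer.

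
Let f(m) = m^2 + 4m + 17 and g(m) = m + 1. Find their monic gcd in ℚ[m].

1

Apply the Euclidean algorithm:
  m^2 + 4m + 17 = (m + 3)(m + 1) + (14)
  m + 1 = ((1/14)m + 1/14)(14) + (0)
The last nonzero remainder is the constant 14, so the polynomials are coprime and gcd = 1.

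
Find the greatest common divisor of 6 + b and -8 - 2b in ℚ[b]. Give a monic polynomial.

Euclidean algorithm in ℚ[b]:
  b + 6 = (-1/2)(-2b - 8) + (2)
  -2b - 8 = (-b - 4)(2) + (0)
The last nonzero remainder is the constant 2, so the polynomials are coprime and gcd = 1.

1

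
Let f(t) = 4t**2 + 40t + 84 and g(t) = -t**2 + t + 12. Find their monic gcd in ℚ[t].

Apply the Euclidean algorithm:
  4t**2 + 40t + 84 = (-4)(-t**2 + t + 12) + (44t + 132)
  -t**2 + t + 12 = (-(1/44)t + 1/11)(44t + 132) + (0)
Last nonzero remainder: 44t + 132. Dividing through by 44 gives the monic gcd t + 3.

t + 3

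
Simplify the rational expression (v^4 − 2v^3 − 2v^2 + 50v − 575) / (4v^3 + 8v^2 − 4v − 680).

(v^3 + 3v^2 + 13v + 115)/(4v^2 + 28v + 136)

Repeated division with remainder:
  v^4 − 2v^3 − 2v^2 + 50v − 575 = ((1/4)v − 1)(4v^3 + 8v^2 − 4v − 680) + (7v^2 + 216v − 1255)
  4v^3 + 8v^2 − 4v − 680 = ((4/7)v − 808/49)(7v^2 + 216v − 1255) + ((209472/49)v − 1047360/49)
  7v^2 + 216v − 1255 = ((343/209472)v + 12299/209472)((209472/49)v − 1047360/49) + (0)
Last nonzero remainder: (209472/49)v − 1047360/49. Dividing through by 209472/49 gives the monic gcd v − 5.
Cancel v − 5 from numerator and denominator to get the reduced form.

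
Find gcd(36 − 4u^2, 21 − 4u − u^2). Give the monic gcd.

By polynomial division,
  −4u^2 + 36 = (4)(−u^2 − 4u + 21) + (16u − 48)
  −u^2 − 4u + 21 = (−(1/16)u − 7/16)(16u − 48) + (0)
Last nonzero remainder: 16u − 48. Dividing through by 16 gives the monic gcd u − 3.

−3 + u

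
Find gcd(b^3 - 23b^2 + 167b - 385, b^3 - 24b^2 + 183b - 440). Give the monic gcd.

b^2 - 16b + 55

Repeated division with remainder:
  b^3 - 23b^2 + 167b - 385 = (b^3 - 24b^2 + 183b - 440) + (b^2 - 16b + 55)
  b^3 - 24b^2 + 183b - 440 = (b - 8)(b^2 - 16b + 55) + (0)
The last nonzero remainder b^2 - 16b + 55 is already monic.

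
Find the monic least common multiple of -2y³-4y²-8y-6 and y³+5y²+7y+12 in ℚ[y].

y⁴+6y³+12y²+19y+12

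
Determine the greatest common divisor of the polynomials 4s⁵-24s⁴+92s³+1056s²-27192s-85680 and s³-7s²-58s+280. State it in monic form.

s²-3s-70

Repeated division with remainder:
  4s⁵-24s⁴+92s³+1056s²-27192s-85680 = (4s²+4s+352)(s³-7s²-58s+280) + (2632s²-7896s-184240)
  s³-7s²-58s+280 = ((1/2632)s-1/658)(2632s²-7896s-184240) + (0)
Last nonzero remainder: 2632s²-7896s-184240. Dividing through by 2632 gives the monic gcd s²-3s-70.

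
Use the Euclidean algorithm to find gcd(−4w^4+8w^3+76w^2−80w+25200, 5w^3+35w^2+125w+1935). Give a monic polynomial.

w+9

By polynomial division,
  −4w^4+8w^3+76w^2−80w+25200 = (−(4/5)w+36/5)(5w^3+35w^2+125w+1935) + (−76w^2+568w+11268)
  5w^3+35w^2+125w+1935 = (−(5/76)w−1375/1444)(−76w^2+568w+11268) + ((507990/361)w+4571910/361)
  −76w^2+568w+11268 = (−(13718/253995)w+225986/253995)((507990/361)w+4571910/361) + (0)
Last nonzero remainder: (507990/361)w+4571910/361. Dividing through by 507990/361 gives the monic gcd w+9.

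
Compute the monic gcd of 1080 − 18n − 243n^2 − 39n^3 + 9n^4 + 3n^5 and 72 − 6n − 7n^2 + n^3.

Repeated division with remainder:
  3n^5 + 9n^4 − 39n^3 − 243n^2 − 18n + 1080 = (3n^2 + 30n + 189)(n^3 − 7n^2 − 6n + 72) + (1044n^2 − 1044n − 12528)
  n^3 − 7n^2 − 6n + 72 = ((1/1044)n − 1/174)(1044n^2 − 1044n − 12528) + (0)
Last nonzero remainder: 1044n^2 − 1044n − 12528. Dividing through by 1044 gives the monic gcd n^2 − n − 12.

−12 − n + n^2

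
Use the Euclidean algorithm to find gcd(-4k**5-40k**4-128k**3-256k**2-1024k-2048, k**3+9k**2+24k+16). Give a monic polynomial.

By polynomial division,
  -4k**5-40k**4-128k**3-256k**2-1024k-2048 = (-4k**2-4k+4)(k**3+9k**2+24k+16) + (-132k**2-1056k-2112)
  k**3+9k**2+24k+16 = (-(1/132)k-1/132)(-132k**2-1056k-2112) + (0)
Last nonzero remainder: -132k**2-1056k-2112. Dividing through by -132 gives the monic gcd k**2+8k+16.

k**2+8k+16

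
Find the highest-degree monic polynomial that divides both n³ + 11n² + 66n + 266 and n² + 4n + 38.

n² + 4n + 38

Repeated division with remainder:
  n³ + 11n² + 66n + 266 = (n + 7)(n² + 4n + 38) + (0)
The last nonzero remainder n² + 4n + 38 is already monic.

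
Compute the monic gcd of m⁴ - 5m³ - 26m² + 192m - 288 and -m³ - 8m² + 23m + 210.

Euclidean algorithm in ℚ[m]:
  m⁴ - 5m³ - 26m² + 192m - 288 = (-m + 13)(-m³ - 8m² + 23m + 210) + (101m² + 103m - 3018)
  -m³ - 8m² + 23m + 210 = (-(1/101)m - 705/10201)(101m² + 103m - 3018) + ((2420/10201)m + 14520/10201)
  101m² + 103m - 3018 = ((1030301/2420)m - 5131103/2420)((2420/10201)m + 14520/10201) + (0)
Last nonzero remainder: (2420/10201)m + 14520/10201. Dividing through by 2420/10201 gives the monic gcd m + 6.

m + 6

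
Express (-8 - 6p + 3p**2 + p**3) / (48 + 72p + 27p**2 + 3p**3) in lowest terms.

(-2 + p)/(12 + 3p)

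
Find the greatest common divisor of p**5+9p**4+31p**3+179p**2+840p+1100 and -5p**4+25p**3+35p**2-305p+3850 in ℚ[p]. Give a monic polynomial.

p**3+2p**2+7p+110

Apply the Euclidean algorithm:
  p**5+9p**4+31p**3+179p**2+840p+1100 = (-(1/5)p-14/5)(-5p**4+25p**3+35p**2-305p+3850) + (108p**3+216p**2+756p+11880)
  -5p**4+25p**3+35p**2-305p+3850 = (-(5/108)p+35/108)(108p**3+216p**2+756p+11880) + (0)
Last nonzero remainder: 108p**3+216p**2+756p+11880. Dividing through by 108 gives the monic gcd p**3+2p**2+7p+110.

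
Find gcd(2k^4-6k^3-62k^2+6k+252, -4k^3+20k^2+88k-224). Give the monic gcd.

k^2-9k+14

Euclidean algorithm in ℚ[k]:
  2k^4-6k^3-62k^2+6k+252 = (-(1/2)k-1)(-4k^3+20k^2+88k-224) + (2k^2-18k+28)
  -4k^3+20k^2+88k-224 = (-2k-8)(2k^2-18k+28) + (0)
Last nonzero remainder: 2k^2-18k+28. Dividing through by 2 gives the monic gcd k^2-9k+14.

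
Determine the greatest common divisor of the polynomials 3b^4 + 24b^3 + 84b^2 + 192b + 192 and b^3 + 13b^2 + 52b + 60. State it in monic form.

Apply the Euclidean algorithm:
  3b^4 + 24b^3 + 84b^2 + 192b + 192 = (3b − 15)(b^3 + 13b^2 + 52b + 60) + (123b^2 + 792b + 1092)
  b^3 + 13b^2 + 52b + 60 = ((1/123)b + 269/5043)(123b^2 + 792b + 1092) + ((1472/1681)b + 2944/1681)
  123b^2 + 792b + 1092 = ((206763/1472)b + 458913/736)((1472/1681)b + 2944/1681) + (0)
Last nonzero remainder: (1472/1681)b + 2944/1681. Dividing through by 1472/1681 gives the monic gcd b + 2.

b + 2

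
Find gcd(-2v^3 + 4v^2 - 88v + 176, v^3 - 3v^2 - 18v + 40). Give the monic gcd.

v - 2

Apply the Euclidean algorithm:
  -2v^3 + 4v^2 - 88v + 176 = (-2)(v^3 - 3v^2 - 18v + 40) + (-2v^2 - 124v + 256)
  v^3 - 3v^2 - 18v + 40 = (-(1/2)v + 65/2)(-2v^2 - 124v + 256) + (4140v - 8280)
  -2v^2 - 124v + 256 = (-(1/2070)v - 32/1035)(4140v - 8280) + (0)
Last nonzero remainder: 4140v - 8280. Dividing through by 4140 gives the monic gcd v - 2.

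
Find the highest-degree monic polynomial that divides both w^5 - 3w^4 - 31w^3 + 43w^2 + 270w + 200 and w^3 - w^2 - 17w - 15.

w^2 - 4w - 5

Apply the Euclidean algorithm:
  w^5 - 3w^4 - 31w^3 + 43w^2 + 270w + 200 = (w^2 - 2w - 16)(w^3 - w^2 - 17w - 15) + (8w^2 - 32w - 40)
  w^3 - w^2 - 17w - 15 = ((1/8)w + 3/8)(8w^2 - 32w - 40) + (0)
Last nonzero remainder: 8w^2 - 32w - 40. Dividing through by 8 gives the monic gcd w^2 - 4w - 5.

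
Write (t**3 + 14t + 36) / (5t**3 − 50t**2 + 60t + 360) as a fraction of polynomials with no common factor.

(t**2 − 2t + 18)/(5t**2 − 60t + 180)

Repeated division with remainder:
  t**3 + 14t + 36 = (1/5)(5t**3 − 50t**2 + 60t + 360) + (10t**2 + 2t − 36)
  5t**3 − 50t**2 + 60t + 360 = ((1/2)t − 51/10)(10t**2 + 2t − 36) + ((441/5)t + 882/5)
  10t**2 + 2t − 36 = ((50/441)t − 10/49)((441/5)t + 882/5) + (0)
Last nonzero remainder: (441/5)t + 882/5. Dividing through by 441/5 gives the monic gcd t + 2.
Cancel t + 2 from numerator and denominator to get the reduced form.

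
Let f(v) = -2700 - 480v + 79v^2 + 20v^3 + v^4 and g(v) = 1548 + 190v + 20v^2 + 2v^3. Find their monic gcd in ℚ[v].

9 + v

Euclidean algorithm in ℚ[v]:
  v^4 + 20v^3 + 79v^2 - 480v - 2700 = ((1/2)v + 5)(2v^3 + 20v^2 + 190v + 1548) + (-116v^2 - 2204v - 10440)
  2v^3 + 20v^2 + 190v + 1548 = (-(1/58)v + 9/58)(-116v^2 - 2204v - 10440) + (352v + 3168)
  -116v^2 - 2204v - 10440 = (-(29/88)v - 145/44)(352v + 3168) + (0)
Last nonzero remainder: 352v + 3168. Dividing through by 352 gives the monic gcd v + 9.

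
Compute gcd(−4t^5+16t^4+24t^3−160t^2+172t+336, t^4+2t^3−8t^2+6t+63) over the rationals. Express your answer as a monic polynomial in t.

t^3−t^2−5t+21

By polynomial division,
  −4t^5+16t^4+24t^3−160t^2+172t+336 = (−4t+24)(t^4+2t^3−8t^2+6t+63) + (−56t^3+56t^2+280t−1176)
  t^4+2t^3−8t^2+6t+63 = (−(1/56)t−3/56)(−56t^3+56t^2+280t−1176) + (0)
Last nonzero remainder: −56t^3+56t^2+280t−1176. Dividing through by −56 gives the monic gcd t^3−t^2−5t+21.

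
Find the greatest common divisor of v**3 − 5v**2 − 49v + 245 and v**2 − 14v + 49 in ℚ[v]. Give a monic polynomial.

v − 7

By polynomial division,
  v**3 − 5v**2 − 49v + 245 = (v + 9)(v**2 − 14v + 49) + (28v − 196)
  v**2 − 14v + 49 = ((1/28)v − 1/4)(28v − 196) + (0)
Last nonzero remainder: 28v − 196. Dividing through by 28 gives the monic gcd v − 7.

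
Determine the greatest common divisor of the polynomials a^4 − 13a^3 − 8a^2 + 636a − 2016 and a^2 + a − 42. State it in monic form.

a^2 + a − 42

Repeated division with remainder:
  a^4 − 13a^3 − 8a^2 + 636a − 2016 = (a^2 − 14a + 48)(a^2 + a − 42) + (0)
The last nonzero remainder a^2 + a − 42 is already monic.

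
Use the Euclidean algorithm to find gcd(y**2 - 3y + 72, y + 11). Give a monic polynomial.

1

Repeated division with remainder:
  y**2 - 3y + 72 = (y - 14)(y + 11) + (226)
  y + 11 = ((1/226)y + 11/226)(226) + (0)
The last nonzero remainder is the constant 226, so the polynomials are coprime and gcd = 1.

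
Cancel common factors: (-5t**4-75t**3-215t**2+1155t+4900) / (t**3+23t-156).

By polynomial division,
  -5t**4-75t**3-215t**2+1155t+4900 = (-5t-75)(t**3+23t-156) + (-100t**2+2100t-6800)
  t**3+23t-156 = (-(1/100)t-21/100)(-100t**2+2100t-6800) + (396t-1584)
  -100t**2+2100t-6800 = (-(25/99)t+425/99)(396t-1584) + (0)
Last nonzero remainder: 396t-1584. Dividing through by 396 gives the monic gcd t-4.
Cancel t-4 from numerator and denominator to get the reduced form.

(-5t**3-95t**2-595t-1225)/(t**2+4t+39)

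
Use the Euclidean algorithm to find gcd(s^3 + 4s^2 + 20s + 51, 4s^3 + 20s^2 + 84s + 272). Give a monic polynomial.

By polynomial division,
  s^3 + 4s^2 + 20s + 51 = (1/4)(4s^3 + 20s^2 + 84s + 272) + (−s^2 − s − 17)
  4s^3 + 20s^2 + 84s + 272 = (−4s − 16)(−s^2 − s − 17) + (0)
Last nonzero remainder: −s^2 − s − 17. Dividing through by −1 gives the monic gcd s^2 + s + 17.

s^2 + s + 17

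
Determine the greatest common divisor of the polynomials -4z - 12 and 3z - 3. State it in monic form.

Repeated division with remainder:
  -4z - 12 = (-4/3)(3z - 3) + (-16)
  3z - 3 = (-(3/16)z + 3/16)(-16) + (0)
The last nonzero remainder is the constant -16, so the polynomials are coprime and gcd = 1.

1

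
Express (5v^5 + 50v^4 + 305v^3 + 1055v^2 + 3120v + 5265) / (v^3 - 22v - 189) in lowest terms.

Apply the Euclidean algorithm:
  5v^5 + 50v^4 + 305v^3 + 1055v^2 + 3120v + 5265 = (5v^2 + 50v + 415)(v^3 - 22v - 189) + (3100v^2 + 21700v + 83700)
  v^3 - 22v - 189 = ((1/3100)v - 7/3100)(3100v^2 + 21700v + 83700) + (0)
Last nonzero remainder: 3100v^2 + 21700v + 83700. Dividing through by 3100 gives the monic gcd v^2 + 7v + 27.
Cancel v^2 + 7v + 27 from numerator and denominator to get the reduced form.

(5v^3 + 15v^2 + 65v + 195)/(v - 7)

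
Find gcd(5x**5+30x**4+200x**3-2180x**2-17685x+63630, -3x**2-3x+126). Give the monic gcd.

Apply the Euclidean algorithm:
  5x**5+30x**4+200x**3-2180x**2-17685x+63630 = (-(5/3)x**3-(25/3)x**2-(385/3)x+505)(-3x**2-3x+126) + (0)
Last nonzero remainder: -3x**2-3x+126. Dividing through by -3 gives the monic gcd x**2+x-42.

x**2+x-42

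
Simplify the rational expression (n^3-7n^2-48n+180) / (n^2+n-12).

(n^2-4n-60)/(n+4)

Repeated division with remainder:
  n^3-7n^2-48n+180 = (n-8)(n^2+n-12) + (-28n+84)
  n^2+n-12 = (-(1/28)n-1/7)(-28n+84) + (0)
Last nonzero remainder: -28n+84. Dividing through by -28 gives the monic gcd n-3.
Cancel n-3 from numerator and denominator to get the reduced form.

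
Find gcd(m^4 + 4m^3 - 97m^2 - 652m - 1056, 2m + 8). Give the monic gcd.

m + 4

Apply the Euclidean algorithm:
  m^4 + 4m^3 - 97m^2 - 652m - 1056 = ((1/2)m^3 - (97/2)m - 132)(2m + 8) + (0)
Last nonzero remainder: 2m + 8. Dividing through by 2 gives the monic gcd m + 4.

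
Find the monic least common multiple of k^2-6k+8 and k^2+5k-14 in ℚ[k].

Apply the Euclidean algorithm:
  k^2-6k+8 = (k^2+5k-14) + (-11k+22)
  k^2+5k-14 = (-(1/11)k-7/11)(-11k+22) + (0)
Last nonzero remainder: -11k+22. Dividing through by -11 gives the monic gcd k-2.
Then lcm(f, g) = f·g / gcd(f, g); expanding and making the result monic gives the answer.

k^3+k^2-34k+56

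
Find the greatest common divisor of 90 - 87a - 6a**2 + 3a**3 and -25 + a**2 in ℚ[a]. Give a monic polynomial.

5 + a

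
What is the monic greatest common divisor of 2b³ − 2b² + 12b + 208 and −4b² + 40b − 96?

1

By polynomial division,
  2b³ − 2b² + 12b + 208 = (−(1/2)b − 9/2)(−4b² + 40b − 96) + (144b − 224)
  −4b² + 40b − 96 = (−(1/36)b + 19/81)(144b − 224) + (−3520/81)
  144b − 224 = (−(729/220)b + 567/110)(−3520/81) + (0)
The last nonzero remainder is the constant −3520/81, so the polynomials are coprime and gcd = 1.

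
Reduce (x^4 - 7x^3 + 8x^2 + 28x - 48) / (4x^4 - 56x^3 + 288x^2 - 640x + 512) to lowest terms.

(x^2 - x - 6)/(4x^2 - 32x + 64)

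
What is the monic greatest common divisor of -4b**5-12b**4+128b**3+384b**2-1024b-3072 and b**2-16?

b**2-16

Euclidean algorithm in ℚ[b]:
  -4b**5-12b**4+128b**3+384b**2-1024b-3072 = (-4b**3-12b**2+64b+192)(b**2-16) + (0)
The last nonzero remainder b**2-16 is already monic.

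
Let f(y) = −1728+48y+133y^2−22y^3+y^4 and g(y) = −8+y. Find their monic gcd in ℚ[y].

−8+y

By polynomial division,
  y^4−22y^3+133y^2+48y−1728 = (y^3−14y^2+21y+216)(y−8) + (0)
The last nonzero remainder y−8 is already monic.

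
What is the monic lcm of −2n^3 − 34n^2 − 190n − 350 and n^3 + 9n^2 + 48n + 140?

Euclidean algorithm in ℚ[n]:
  −2n^3 − 34n^2 − 190n − 350 = (−2)(n^3 + 9n^2 + 48n + 140) + (−16n^2 − 94n − 70)
  n^3 + 9n^2 + 48n + 140 = (−(1/16)n − 25/128)(−16n^2 − 94n − 70) + ((1617/64)n + 8085/64)
  −16n^2 − 94n − 70 = (−(1024/1617)n − 128/231)((1617/64)n + 8085/64) + (0)
Last nonzero remainder: (1617/64)n + 8085/64. Dividing through by 1617/64 gives the monic gcd n + 5.
Then lcm(f, g) = f·g / gcd(f, g); expanding and making the result monic gives the answer.

n^5 + 21n^4 + 191n^3 + 1031n^2 + 3360n + 4900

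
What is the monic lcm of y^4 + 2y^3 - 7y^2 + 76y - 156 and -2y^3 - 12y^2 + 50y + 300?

Repeated division with remainder:
  y^4 + 2y^3 - 7y^2 + 76y - 156 = (-(1/2)y + 2)(-2y^3 - 12y^2 + 50y + 300) + (42y^2 + 126y - 756)
  -2y^3 - 12y^2 + 50y + 300 = (-(1/21)y - 1/7)(42y^2 + 126y - 756) + (32y + 192)
  42y^2 + 126y - 756 = ((21/16)y - 63/16)(32y + 192) + (0)
Last nonzero remainder: 32y + 192. Dividing through by 32 gives the monic gcd y + 6.
Then lcm(f, g) = f·g / gcd(f, g); expanding and making the result monic gives the answer.

y^6 + 2y^5 - 32y^4 + 26y^3 + 19y^2 - 1900y + 3900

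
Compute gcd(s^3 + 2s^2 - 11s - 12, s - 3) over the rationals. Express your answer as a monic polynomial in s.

s - 3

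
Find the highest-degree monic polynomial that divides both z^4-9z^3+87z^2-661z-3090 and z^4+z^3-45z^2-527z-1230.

Repeated division with remainder:
  z^4-9z^3+87z^2-661z-3090 = (z^4+z^3-45z^2-527z-1230) + (-10z^3+132z^2-134z-1860)
  z^4+z^3-45z^2-527z-1230 = (-(1/10)z-71/50)(-10z^3+132z^2-134z-1860) + ((3226/25)z^2-(22582/25)z-19356/5)
  -10z^3+132z^2-134z-1860 = (-(125/1613)z+775/1613)((3226/25)z^2-(22582/25)z-19356/5) + (0)
Last nonzero remainder: (3226/25)z^2-(22582/25)z-19356/5. Dividing through by 3226/25 gives the monic gcd z^2-7z-30.

z^2-7z-30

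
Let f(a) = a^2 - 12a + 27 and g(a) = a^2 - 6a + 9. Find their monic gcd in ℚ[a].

a - 3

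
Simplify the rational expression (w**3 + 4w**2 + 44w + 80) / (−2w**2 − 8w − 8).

By polynomial division,
  w**3 + 4w**2 + 44w + 80 = (−(1/2)w)(−2w**2 − 8w − 8) + (40w + 80)
  −2w**2 − 8w − 8 = (−(1/20)w − 1/10)(40w + 80) + (0)
Last nonzero remainder: 40w + 80. Dividing through by 40 gives the monic gcd w + 2.
Cancel w + 2 from numerator and denominator to get the reduced form.

(−w**2 − 2w − 40)/(2w + 4)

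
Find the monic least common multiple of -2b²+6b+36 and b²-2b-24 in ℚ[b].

b³+b²-30b-72

Apply the Euclidean algorithm:
  -2b²+6b+36 = (-2)(b²-2b-24) + (2b-12)
  b²-2b-24 = ((1/2)b+2)(2b-12) + (0)
Last nonzero remainder: 2b-12. Dividing through by 2 gives the monic gcd b-6.
Then lcm(f, g) = f·g / gcd(f, g); expanding and making the result monic gives the answer.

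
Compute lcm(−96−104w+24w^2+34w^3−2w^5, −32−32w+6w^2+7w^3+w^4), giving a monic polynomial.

Repeated division with remainder:
  −2w^5+34w^3+24w^2−104w−96 = (−2w+14)(w^4+7w^3+6w^2−32w−32) + (−52w^3−124w^2+280w+352)
  w^4+7w^3+6w^2−32w−32 = (−(1/52)w−15/169)(−52w^3−124w^2+280w+352) + ((64/169)w^2−(64/169)w−128/169)
  −52w^3−124w^2+280w+352 = (−(2197/16)w−1859/4)((64/169)w^2−(64/169)w−128/169) + (0)
Last nonzero remainder: (64/169)w^2−(64/169)w−128/169. Dividing through by 64/169 gives the monic gcd w^2−w−2.
Then lcm(f, g) = f·g / gcd(f, g); expanding and making the result monic gives the answer.

768+1216w+272w^2−316w^3−148w^4−w^5+8w^6+w^7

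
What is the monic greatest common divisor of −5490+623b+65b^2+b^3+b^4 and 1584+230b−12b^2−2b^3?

9+b

Euclidean algorithm in ℚ[b]:
  b^4+b^3+65b^2+623b−5490 = (−(1/2)b+5/2)(−2b^3−12b^2+230b+1584) + (210b^2+840b−9450)
  −2b^3−12b^2+230b+1584 = (−(1/105)b−2/105)(210b^2+840b−9450) + (156b+1404)
  210b^2+840b−9450 = ((35/26)b−175/26)(156b+1404) + (0)
Last nonzero remainder: 156b+1404. Dividing through by 156 gives the monic gcd b+9.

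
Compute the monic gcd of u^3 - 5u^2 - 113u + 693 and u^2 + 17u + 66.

u + 11

Repeated division with remainder:
  u^3 - 5u^2 - 113u + 693 = (u - 22)(u^2 + 17u + 66) + (195u + 2145)
  u^2 + 17u + 66 = ((1/195)u + 2/65)(195u + 2145) + (0)
Last nonzero remainder: 195u + 2145. Dividing through by 195 gives the monic gcd u + 11.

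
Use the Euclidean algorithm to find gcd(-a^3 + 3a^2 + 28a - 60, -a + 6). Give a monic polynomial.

a - 6

Euclidean algorithm in ℚ[a]:
  -a^3 + 3a^2 + 28a - 60 = (a^2 + 3a - 10)(-a + 6) + (0)
Last nonzero remainder: -a + 6. Dividing through by -1 gives the monic gcd a - 6.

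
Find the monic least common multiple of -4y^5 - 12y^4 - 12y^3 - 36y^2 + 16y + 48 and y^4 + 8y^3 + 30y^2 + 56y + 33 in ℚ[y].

y^7 + 7y^6 + 26y^5 + 54y^4 + 65y^3 + 71y^2 - 92y - 132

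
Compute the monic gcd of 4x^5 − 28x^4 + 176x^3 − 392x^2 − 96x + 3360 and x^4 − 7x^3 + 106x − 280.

x^2 − 6x + 14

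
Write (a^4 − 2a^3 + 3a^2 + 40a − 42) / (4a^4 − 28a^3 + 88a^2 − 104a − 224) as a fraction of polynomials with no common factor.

(a^2 + 2a − 3)/(4a^2 − 12a − 16)

Apply the Euclidean algorithm:
  a^4 − 2a^3 + 3a^2 + 40a − 42 = (1/4)(4a^4 − 28a^3 + 88a^2 − 104a − 224) + (5a^3 − 19a^2 + 66a + 14)
  4a^4 − 28a^3 + 88a^2 − 104a − 224 = ((4/5)a − 64/25)(5a^3 − 19a^2 + 66a + 14) + (−(336/25)a^2 + (1344/25)a − 4704/25)
  5a^3 − 19a^2 + 66a + 14 = (−(125/336)a − 25/336)(−(336/25)a^2 + (1344/25)a − 4704/25) + (0)
Last nonzero remainder: −(336/25)a^2 + (1344/25)a − 4704/25. Dividing through by −336/25 gives the monic gcd a^2 − 4a + 14.
Cancel a^2 − 4a + 14 from numerator and denominator to get the reduced form.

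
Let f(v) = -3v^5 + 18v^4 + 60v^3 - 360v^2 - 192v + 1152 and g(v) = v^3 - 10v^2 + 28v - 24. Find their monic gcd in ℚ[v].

v^2 - 8v + 12

By polynomial division,
  -3v^5 + 18v^4 + 60v^3 - 360v^2 - 192v + 1152 = (-3v^2 - 12v + 24)(v^3 - 10v^2 + 28v - 24) + (144v^2 - 1152v + 1728)
  v^3 - 10v^2 + 28v - 24 = ((1/144)v - 1/72)(144v^2 - 1152v + 1728) + (0)
Last nonzero remainder: 144v^2 - 1152v + 1728. Dividing through by 144 gives the monic gcd v^2 - 8v + 12.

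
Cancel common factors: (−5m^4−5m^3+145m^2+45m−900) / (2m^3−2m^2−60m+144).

Apply the Euclidean algorithm:
  −5m^4−5m^3+145m^2+45m−900 = (−(5/2)m−5)(2m^3−2m^2−60m+144) + (−15m^2+105m−180)
  2m^3−2m^2−60m+144 = (−(2/15)m−4/5)(−15m^2+105m−180) + (0)
Last nonzero remainder: −15m^2+105m−180. Dividing through by −15 gives the monic gcd m^2−7m+12.
Cancel m^2−7m+12 from numerator and denominator to get the reduced form.

(−5m^2−40m−75)/(2m+12)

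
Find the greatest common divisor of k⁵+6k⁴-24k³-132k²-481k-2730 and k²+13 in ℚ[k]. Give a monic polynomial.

By polynomial division,
  k⁵+6k⁴-24k³-132k²-481k-2730 = (k³+6k²-37k-210)(k²+13) + (0)
The last nonzero remainder k²+13 is already monic.

k²+13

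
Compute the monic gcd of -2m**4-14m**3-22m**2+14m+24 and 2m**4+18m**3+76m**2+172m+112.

m**2+5m+4

Apply the Euclidean algorithm:
  -2m**4-14m**3-22m**2+14m+24 = (-1)(2m**4+18m**3+76m**2+172m+112) + (4m**3+54m**2+186m+136)
  2m**4+18m**3+76m**2+172m+112 = ((1/2)m-9/4)(4m**3+54m**2+186m+136) + ((209/2)m**2+(1045/2)m+418)
  4m**3+54m**2+186m+136 = ((8/209)m+68/209)((209/2)m**2+(1045/2)m+418) + (0)
Last nonzero remainder: (209/2)m**2+(1045/2)m+418. Dividing through by 209/2 gives the monic gcd m**2+5m+4.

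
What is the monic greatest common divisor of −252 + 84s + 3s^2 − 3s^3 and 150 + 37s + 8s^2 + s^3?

Repeated division with remainder:
  −3s^3 + 3s^2 + 84s − 252 = (−3)(s^3 + 8s^2 + 37s + 150) + (27s^2 + 195s + 198)
  s^3 + 8s^2 + 37s + 150 = ((1/27)s + 7/243)(27s^2 + 195s + 198) + ((1948/81)s + 3896/27)
  27s^2 + 195s + 198 = ((2187/1948)s + 2673/1948)((1948/81)s + 3896/27) + (0)
Last nonzero remainder: (1948/81)s + 3896/27. Dividing through by 1948/81 gives the monic gcd s + 6.

6 + s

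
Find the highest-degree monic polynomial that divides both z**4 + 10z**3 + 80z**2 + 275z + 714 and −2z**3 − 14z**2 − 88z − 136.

z**2 + 5z + 34

Apply the Euclidean algorithm:
  z**4 + 10z**3 + 80z**2 + 275z + 714 = (−(1/2)z − 3/2)(−2z**3 − 14z**2 − 88z − 136) + (15z**2 + 75z + 510)
  −2z**3 − 14z**2 − 88z − 136 = (−(2/15)z − 4/15)(15z**2 + 75z + 510) + (0)
Last nonzero remainder: 15z**2 + 75z + 510. Dividing through by 15 gives the monic gcd z**2 + 5z + 34.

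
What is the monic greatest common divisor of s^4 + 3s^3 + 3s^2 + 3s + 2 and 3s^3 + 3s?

s^2 + 1

Apply the Euclidean algorithm:
  s^4 + 3s^3 + 3s^2 + 3s + 2 = ((1/3)s + 1)(3s^3 + 3s) + (2s^2 + 2)
  3s^3 + 3s = ((3/2)s)(2s^2 + 2) + (0)
Last nonzero remainder: 2s^2 + 2. Dividing through by 2 gives the monic gcd s^2 + 1.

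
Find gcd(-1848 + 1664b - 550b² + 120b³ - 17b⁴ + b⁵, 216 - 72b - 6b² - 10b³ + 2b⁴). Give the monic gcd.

12 - 8b + b²

Euclidean algorithm in ℚ[b]:
  b⁵ - 17b⁴ + 120b³ - 550b² + 1664b - 1848 = ((1/2)b - 6)(2b⁴ - 10b³ - 6b² - 72b + 216) + (63b³ - 550b² + 1124b - 552)
  2b⁴ - 10b³ - 6b² - 72b + 216 = ((2/63)b + 470/3969)(63b³ - 550b² + 1124b - 552) + ((93062/3969)b² - (744496/3969)b + 372248/1323)
  63b³ - 550b² + 1124b - 552 = ((250047/93062)b - 91287/46531)((93062/3969)b² - (744496/3969)b + 372248/1323) + (0)
Last nonzero remainder: (93062/3969)b² - (744496/3969)b + 372248/1323. Dividing through by 93062/3969 gives the monic gcd b² - 8b + 12.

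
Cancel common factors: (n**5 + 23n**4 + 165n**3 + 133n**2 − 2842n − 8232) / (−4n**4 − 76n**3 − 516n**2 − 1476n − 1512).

Repeated division with remainder:
  n**5 + 23n**4 + 165n**3 + 133n**2 − 2842n − 8232 = (−(1/4)n − 1)(−4n**4 − 76n**3 − 516n**2 − 1476n − 1512) + (−40n**3 − 752n**2 − 4696n − 9744)
  −4n**4 − 76n**3 − 516n**2 − 1476n − 1512 = ((1/10)n + 1/50)(−40n**3 − 752n**2 − 4696n − 9744) + (−(784/25)n**2 − (10192/25)n − 32928/25)
  −40n**3 − 752n**2 − 4696n − 9744 = ((125/98)n + 725/98)(−(784/25)n**2 − (10192/25)n − 32928/25) + (0)
Last nonzero remainder: −(784/25)n**2 − (10192/25)n − 32928/25. Dividing through by −784/25 gives the monic gcd n**2 + 13n + 42.
Cancel n**2 + 13n + 42 from numerator and denominator to get the reduced form.

(−n**3 − 10n**2 + 7n + 196)/(4n**2 + 24n + 36)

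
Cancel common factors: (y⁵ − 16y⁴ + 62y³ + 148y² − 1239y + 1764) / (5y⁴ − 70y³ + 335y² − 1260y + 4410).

Apply the Euclidean algorithm:
  y⁵ − 16y⁴ + 62y³ + 148y² − 1239y + 1764 = ((1/5)y − 2/5)(5y⁴ − 70y³ + 335y² − 1260y + 4410) + (−33y³ + 534y² − 2625y + 3528)
  5y⁴ − 70y³ + 335y² − 1260y + 4410 = (−(5/33)y − 40/121)(−33y³ + 534y² − 2625y + 3528) + ((13770/121)y² − (192780/121)y + 674730/121)
  −33y³ + 534y² − 2625y + 3528 = (−(1331/4590)y + 484/765)((13770/121)y² − (192780/121)y + 674730/121) + (0)
Last nonzero remainder: (13770/121)y² − (192780/121)y + 674730/121. Dividing through by 13770/121 gives the monic gcd y² − 14y + 49.
Cancel y² − 14y + 49 from numerator and denominator to get the reduced form.

(y³ − 2y² − 15y + 36)/(5y² + 90)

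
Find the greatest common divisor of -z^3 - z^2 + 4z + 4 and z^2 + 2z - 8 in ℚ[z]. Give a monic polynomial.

z - 2

Repeated division with remainder:
  -z^3 - z^2 + 4z + 4 = (-z + 1)(z^2 + 2z - 8) + (-6z + 12)
  z^2 + 2z - 8 = (-(1/6)z - 2/3)(-6z + 12) + (0)
Last nonzero remainder: -6z + 12. Dividing through by -6 gives the monic gcd z - 2.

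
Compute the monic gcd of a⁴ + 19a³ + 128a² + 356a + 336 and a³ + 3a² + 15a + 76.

Euclidean algorithm in ℚ[a]:
  a⁴ + 19a³ + 128a² + 356a + 336 = (a + 16)(a³ + 3a² + 15a + 76) + (65a² + 40a − 880)
  a³ + 3a² + 15a + 76 = ((1/65)a + 31/845)(65a² + 40a − 880) + ((4575/169)a + 18300/169)
  65a² + 40a − 880 = ((2197/915)a − 7436/915)((4575/169)a + 18300/169) + (0)
Last nonzero remainder: (4575/169)a + 18300/169. Dividing through by 4575/169 gives the monic gcd a + 4.

a + 4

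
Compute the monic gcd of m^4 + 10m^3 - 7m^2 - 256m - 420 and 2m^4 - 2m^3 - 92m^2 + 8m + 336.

m^2 + 8m + 12

Apply the Euclidean algorithm:
  m^4 + 10m^3 - 7m^2 - 256m - 420 = (1/2)(2m^4 - 2m^3 - 92m^2 + 8m + 336) + (11m^3 + 39m^2 - 260m - 588)
  2m^4 - 2m^3 - 92m^2 + 8m + 336 = ((2/11)m - 100/121)(11m^3 + 39m^2 - 260m - 588) + (-(1512/121)m^2 - (12096/121)m - 18144/121)
  11m^3 + 39m^2 - 260m - 588 = (-(1331/1512)m + 847/216)(-(1512/121)m^2 - (12096/121)m - 18144/121) + (0)
Last nonzero remainder: -(1512/121)m^2 - (12096/121)m - 18144/121. Dividing through by -1512/121 gives the monic gcd m^2 + 8m + 12.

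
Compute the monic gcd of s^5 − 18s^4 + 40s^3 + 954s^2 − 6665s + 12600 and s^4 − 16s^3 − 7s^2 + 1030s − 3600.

s^3 − 6s^2 − 67s + 360

Repeated division with remainder:
  s^5 − 18s^4 + 40s^3 + 954s^2 − 6665s + 12600 = (s − 2)(s^4 − 16s^3 − 7s^2 + 1030s − 3600) + (15s^3 − 90s^2 − 1005s + 5400)
  s^4 − 16s^3 − 7s^2 + 1030s − 3600 = ((1/15)s − 2/3)(15s^3 − 90s^2 − 1005s + 5400) + (0)
Last nonzero remainder: 15s^3 − 90s^2 − 1005s + 5400. Dividing through by 15 gives the monic gcd s^3 − 6s^2 − 67s + 360.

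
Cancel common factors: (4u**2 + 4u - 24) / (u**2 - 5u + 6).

Apply the Euclidean algorithm:
  4u**2 + 4u - 24 = (4)(u**2 - 5u + 6) + (24u - 48)
  u**2 - 5u + 6 = ((1/24)u - 1/8)(24u - 48) + (0)
Last nonzero remainder: 24u - 48. Dividing through by 24 gives the monic gcd u - 2.
Cancel u - 2 from numerator and denominator to get the reduced form.

(4u + 12)/(u - 3)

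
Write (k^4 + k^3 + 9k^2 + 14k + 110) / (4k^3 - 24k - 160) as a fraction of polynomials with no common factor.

(k^2 - 3k + 11)/(4k - 16)

By polynomial division,
  k^4 + k^3 + 9k^2 + 14k + 110 = ((1/4)k + 1/4)(4k^3 - 24k - 160) + (15k^2 + 60k + 150)
  4k^3 - 24k - 160 = ((4/15)k - 16/15)(15k^2 + 60k + 150) + (0)
Last nonzero remainder: 15k^2 + 60k + 150. Dividing through by 15 gives the monic gcd k^2 + 4k + 10.
Cancel k^2 + 4k + 10 from numerator and denominator to get the reduced form.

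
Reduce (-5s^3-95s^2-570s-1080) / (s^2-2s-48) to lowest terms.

Euclidean algorithm in ℚ[s]:
  -5s^3-95s^2-570s-1080 = (-5s-105)(s^2-2s-48) + (-1020s-6120)
  s^2-2s-48 = (-(1/1020)s+2/255)(-1020s-6120) + (0)
Last nonzero remainder: -1020s-6120. Dividing through by -1020 gives the monic gcd s+6.
Cancel s+6 from numerator and denominator to get the reduced form.

(-5s^2-65s-180)/(s-8)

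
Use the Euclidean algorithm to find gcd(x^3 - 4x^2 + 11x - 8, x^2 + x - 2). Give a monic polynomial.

x - 1

Repeated division with remainder:
  x^3 - 4x^2 + 11x - 8 = (x - 5)(x^2 + x - 2) + (18x - 18)
  x^2 + x - 2 = ((1/18)x + 1/9)(18x - 18) + (0)
Last nonzero remainder: 18x - 18. Dividing through by 18 gives the monic gcd x - 1.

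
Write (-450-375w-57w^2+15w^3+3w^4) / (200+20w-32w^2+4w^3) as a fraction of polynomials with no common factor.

(45+24w+3w^2)/(-20+4w)

Euclidean algorithm in ℚ[w]:
  3w^4+15w^3-57w^2-375w-450 = ((3/4)w+39/4)(4w^3-32w^2+20w+200) + (240w^2-720w-2400)
  4w^3-32w^2+20w+200 = ((1/60)w-1/12)(240w^2-720w-2400) + (0)
Last nonzero remainder: 240w^2-720w-2400. Dividing through by 240 gives the monic gcd w^2-3w-10.
Cancel w^2-3w-10 from numerator and denominator to get the reduced form.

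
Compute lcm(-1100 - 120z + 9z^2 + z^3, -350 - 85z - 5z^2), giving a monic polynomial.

-7700 - 1940z - 57z^2 + 16z^3 + z^4

Euclidean algorithm in ℚ[z]:
  z^3 + 9z^2 - 120z - 1100 = (-(1/5)z + 8/5)(-5z^2 - 85z - 350) + (-54z - 540)
  -5z^2 - 85z - 350 = ((5/54)z + 35/54)(-54z - 540) + (0)
Last nonzero remainder: -54z - 540. Dividing through by -54 gives the monic gcd z + 10.
Then lcm(f, g) = f·g / gcd(f, g); expanding and making the result monic gives the answer.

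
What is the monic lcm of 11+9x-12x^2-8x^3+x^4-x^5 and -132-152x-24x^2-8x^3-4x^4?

Repeated division with remainder:
  -x^5+x^4-8x^3-12x^2+9x+11 = ((1/4)x-3/4)(-4x^4-8x^3-24x^2-152x-132) + (-8x^3+8x^2-72x-88)
  -4x^4-8x^3-24x^2-152x-132 = ((1/2)x+3/2)(-8x^3+8x^2-72x-88) + (0)
Last nonzero remainder: -8x^3+8x^2-72x-88. Dividing through by -8 gives the monic gcd x^3-x^2+9x+11.
Then lcm(f, g) = f·g / gcd(f, g); expanding and making the result monic gives the answer.

-33-38x+27x^2+36x^3+5x^4+2x^5+x^6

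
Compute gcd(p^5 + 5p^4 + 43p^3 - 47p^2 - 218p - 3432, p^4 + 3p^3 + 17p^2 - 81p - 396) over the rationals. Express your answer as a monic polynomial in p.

Euclidean algorithm in ℚ[p]:
  p^5 + 5p^4 + 43p^3 - 47p^2 - 218p - 3432 = (p + 2)(p^4 + 3p^3 + 17p^2 - 81p - 396) + (20p^3 + 340p - 2640)
  p^4 + 3p^3 + 17p^2 - 81p - 396 = ((1/20)p + 3/20)(20p^3 + 340p - 2640) + (0)
Last nonzero remainder: 20p^3 + 340p - 2640. Dividing through by 20 gives the monic gcd p^3 + 17p - 132.

p^3 + 17p - 132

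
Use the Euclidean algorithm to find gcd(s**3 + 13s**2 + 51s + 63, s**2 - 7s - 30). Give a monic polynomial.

s + 3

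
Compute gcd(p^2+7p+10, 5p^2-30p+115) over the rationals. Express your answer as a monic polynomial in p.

Repeated division with remainder:
  p^2+7p+10 = (1/5)(5p^2-30p+115) + (13p-13)
  5p^2-30p+115 = ((5/13)p-25/13)(13p-13) + (90)
  13p-13 = ((13/90)p-13/90)(90) + (0)
The last nonzero remainder is the constant 90, so the polynomials are coprime and gcd = 1.

1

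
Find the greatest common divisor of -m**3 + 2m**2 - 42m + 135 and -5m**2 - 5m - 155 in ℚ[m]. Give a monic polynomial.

Euclidean algorithm in ℚ[m]:
  -m**3 + 2m**2 - 42m + 135 = ((1/5)m - 3/5)(-5m**2 - 5m - 155) + (-14m + 42)
  -5m**2 - 5m - 155 = ((5/14)m + 10/7)(-14m + 42) + (-215)
  -14m + 42 = ((14/215)m - 42/215)(-215) + (0)
The last nonzero remainder is the constant -215, so the polynomials are coprime and gcd = 1.

1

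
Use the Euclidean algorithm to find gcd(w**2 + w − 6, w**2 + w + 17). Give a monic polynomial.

1

Euclidean algorithm in ℚ[w]:
  w**2 + w − 6 = (w**2 + w + 17) + (−23)
  w**2 + w + 17 = (−(1/23)w**2 − (1/23)w − 17/23)(−23) + (0)
The last nonzero remainder is the constant −23, so the polynomials are coprime and gcd = 1.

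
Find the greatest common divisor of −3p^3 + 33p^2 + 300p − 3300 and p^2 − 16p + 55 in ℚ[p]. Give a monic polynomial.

p − 11

Apply the Euclidean algorithm:
  −3p^3 + 33p^2 + 300p − 3300 = (−3p − 15)(p^2 − 16p + 55) + (225p − 2475)
  p^2 − 16p + 55 = ((1/225)p − 1/45)(225p − 2475) + (0)
Last nonzero remainder: 225p − 2475. Dividing through by 225 gives the monic gcd p − 11.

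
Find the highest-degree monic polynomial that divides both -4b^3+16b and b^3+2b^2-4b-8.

b^2-4

By polynomial division,
  -4b^3+16b = (-4)(b^3+2b^2-4b-8) + (8b^2-32)
  b^3+2b^2-4b-8 = ((1/8)b+1/4)(8b^2-32) + (0)
Last nonzero remainder: 8b^2-32. Dividing through by 8 gives the monic gcd b^2-4.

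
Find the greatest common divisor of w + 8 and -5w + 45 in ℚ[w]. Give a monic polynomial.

Euclidean algorithm in ℚ[w]:
  w + 8 = (-1/5)(-5w + 45) + (17)
  -5w + 45 = (-(5/17)w + 45/17)(17) + (0)
The last nonzero remainder is the constant 17, so the polynomials are coprime and gcd = 1.

1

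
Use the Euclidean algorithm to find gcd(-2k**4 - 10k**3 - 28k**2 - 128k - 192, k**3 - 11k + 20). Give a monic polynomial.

k + 4

Euclidean algorithm in ℚ[k]:
  -2k**4 - 10k**3 - 28k**2 - 128k - 192 = (-2k - 10)(k**3 - 11k + 20) + (-50k**2 - 198k + 8)
  k**3 - 11k + 20 = (-(1/50)k + 99/1250)(-50k**2 - 198k + 8) + ((3026/625)k + 12104/625)
  -50k**2 - 198k + 8 = (-(15625/1513)k + 625/1513)((3026/625)k + 12104/625) + (0)
Last nonzero remainder: (3026/625)k + 12104/625. Dividing through by 3026/625 gives the monic gcd k + 4.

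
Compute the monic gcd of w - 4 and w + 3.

1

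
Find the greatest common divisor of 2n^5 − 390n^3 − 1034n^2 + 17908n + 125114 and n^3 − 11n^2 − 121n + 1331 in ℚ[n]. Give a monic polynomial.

n^3 − 11n^2 − 121n + 1331

Repeated division with remainder:
  2n^5 − 390n^3 − 1034n^2 + 17908n + 125114 = (2n^2 + 22n + 94)(n^3 − 11n^2 − 121n + 1331) + (0)
The last nonzero remainder n^3 − 11n^2 − 121n + 1331 is already monic.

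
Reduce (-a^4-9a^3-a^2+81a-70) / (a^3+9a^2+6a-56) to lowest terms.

(-a^2-4a+5)/(a+4)

By polynomial division,
  -a^4-9a^3-a^2+81a-70 = (-a)(a^3+9a^2+6a-56) + (5a^2+25a-70)
  a^3+9a^2+6a-56 = ((1/5)a+4/5)(5a^2+25a-70) + (0)
Last nonzero remainder: 5a^2+25a-70. Dividing through by 5 gives the monic gcd a^2+5a-14.
Cancel a^2+5a-14 from numerator and denominator to get the reduced form.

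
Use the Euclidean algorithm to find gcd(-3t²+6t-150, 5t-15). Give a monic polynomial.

1

Repeated division with remainder:
  -3t²+6t-150 = (-(3/5)t-3/5)(5t-15) + (-159)
  5t-15 = (-(5/159)t+5/53)(-159) + (0)
The last nonzero remainder is the constant -159, so the polynomials are coprime and gcd = 1.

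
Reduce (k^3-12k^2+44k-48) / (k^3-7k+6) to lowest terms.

Repeated division with remainder:
  k^3-12k^2+44k-48 = (k^3-7k+6) + (-12k^2+51k-54)
  k^3-7k+6 = (-(1/12)k-17/48)(-12k^2+51k-54) + ((105/16)k-105/8)
  -12k^2+51k-54 = (-(64/35)k+144/35)((105/16)k-105/8) + (0)
Last nonzero remainder: (105/16)k-105/8. Dividing through by 105/16 gives the monic gcd k-2.
Cancel k-2 from numerator and denominator to get the reduced form.

(k^2-10k+24)/(k^2+2k-3)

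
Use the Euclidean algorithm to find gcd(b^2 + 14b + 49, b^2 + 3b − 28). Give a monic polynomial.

Euclidean algorithm in ℚ[b]:
  b^2 + 14b + 49 = (b^2 + 3b − 28) + (11b + 77)
  b^2 + 3b − 28 = ((1/11)b − 4/11)(11b + 77) + (0)
Last nonzero remainder: 11b + 77. Dividing through by 11 gives the monic gcd b + 7.

b + 7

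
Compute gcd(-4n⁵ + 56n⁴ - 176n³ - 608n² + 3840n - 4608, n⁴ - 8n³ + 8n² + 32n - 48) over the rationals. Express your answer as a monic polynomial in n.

n² - 8n + 12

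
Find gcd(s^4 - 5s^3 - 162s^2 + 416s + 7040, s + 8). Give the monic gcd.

s + 8

Apply the Euclidean algorithm:
  s^4 - 5s^3 - 162s^2 + 416s + 7040 = (s^3 - 13s^2 - 58s + 880)(s + 8) + (0)
The last nonzero remainder s + 8 is already monic.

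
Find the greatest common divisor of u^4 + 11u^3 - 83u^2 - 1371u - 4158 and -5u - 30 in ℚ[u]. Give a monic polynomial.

Repeated division with remainder:
  u^4 + 11u^3 - 83u^2 - 1371u - 4158 = (-(1/5)u^3 - u^2 + (113/5)u + 693/5)(-5u - 30) + (0)
Last nonzero remainder: -5u - 30. Dividing through by -5 gives the monic gcd u + 6.

u + 6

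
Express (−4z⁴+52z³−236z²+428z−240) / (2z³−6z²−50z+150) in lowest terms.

(−2z²+10z−8)/(z+5)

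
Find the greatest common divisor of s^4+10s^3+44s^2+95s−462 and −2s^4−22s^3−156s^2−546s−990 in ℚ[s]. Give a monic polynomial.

s^2+5s+33

Apply the Euclidean algorithm:
  s^4+10s^3+44s^2+95s−462 = (−1/2)(−2s^4−22s^3−156s^2−546s−990) + (−s^3−34s^2−178s−957)
  −2s^4−22s^3−156s^2−546s−990 = (2s−46)(−s^3−34s^2−178s−957) + (−1364s^2−6820s−45012)
  −s^3−34s^2−178s−957 = ((1/1364)s+29/1364)(−1364s^2−6820s−45012) + (0)
Last nonzero remainder: −1364s^2−6820s−45012. Dividing through by −1364 gives the monic gcd s^2+5s+33.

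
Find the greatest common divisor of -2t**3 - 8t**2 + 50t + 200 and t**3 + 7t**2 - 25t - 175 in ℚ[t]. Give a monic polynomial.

t**2 - 25

By polynomial division,
  -2t**3 - 8t**2 + 50t + 200 = (-2)(t**3 + 7t**2 - 25t - 175) + (6t**2 - 150)
  t**3 + 7t**2 - 25t - 175 = ((1/6)t + 7/6)(6t**2 - 150) + (0)
Last nonzero remainder: 6t**2 - 150. Dividing through by 6 gives the monic gcd t**2 - 25.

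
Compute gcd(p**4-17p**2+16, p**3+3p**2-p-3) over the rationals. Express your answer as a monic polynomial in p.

Euclidean algorithm in ℚ[p]:
  p**4-17p**2+16 = (p-3)(p**3+3p**2-p-3) + (-7p**2+7)
  p**3+3p**2-p-3 = (-(1/7)p-3/7)(-7p**2+7) + (0)
Last nonzero remainder: -7p**2+7. Dividing through by -7 gives the monic gcd p**2-1.

p**2-1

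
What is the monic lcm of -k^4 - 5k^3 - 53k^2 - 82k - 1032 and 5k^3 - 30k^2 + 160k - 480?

k^5 + k^4 + 33k^3 - 130k^2 + 704k - 4128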